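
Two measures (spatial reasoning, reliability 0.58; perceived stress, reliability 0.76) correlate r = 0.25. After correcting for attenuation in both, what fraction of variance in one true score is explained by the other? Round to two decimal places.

Disattenuated r = 0.25 / √(0.58 × 0.76) = 0.25 / 0.6639 = 0.3766.
Shared true-score variance = 0.3766² = 0.1418 ≈ 0.14.

0.14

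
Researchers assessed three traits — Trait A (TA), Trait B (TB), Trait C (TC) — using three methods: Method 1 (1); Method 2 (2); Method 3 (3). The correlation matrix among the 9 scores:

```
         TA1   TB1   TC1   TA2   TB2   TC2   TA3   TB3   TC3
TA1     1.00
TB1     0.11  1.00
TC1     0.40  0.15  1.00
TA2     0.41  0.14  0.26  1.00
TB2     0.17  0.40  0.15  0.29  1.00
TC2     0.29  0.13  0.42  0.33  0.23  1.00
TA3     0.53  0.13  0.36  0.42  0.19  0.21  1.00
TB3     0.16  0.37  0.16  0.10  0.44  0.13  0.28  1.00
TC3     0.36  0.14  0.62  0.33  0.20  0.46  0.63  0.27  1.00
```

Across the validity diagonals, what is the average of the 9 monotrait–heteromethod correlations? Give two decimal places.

Convergent values: 0.41, 0.53, 0.42, 0.40, 0.37, 0.44, 0.42, 0.62, 0.46; mean = 4.07/9 = 0.45.

0.45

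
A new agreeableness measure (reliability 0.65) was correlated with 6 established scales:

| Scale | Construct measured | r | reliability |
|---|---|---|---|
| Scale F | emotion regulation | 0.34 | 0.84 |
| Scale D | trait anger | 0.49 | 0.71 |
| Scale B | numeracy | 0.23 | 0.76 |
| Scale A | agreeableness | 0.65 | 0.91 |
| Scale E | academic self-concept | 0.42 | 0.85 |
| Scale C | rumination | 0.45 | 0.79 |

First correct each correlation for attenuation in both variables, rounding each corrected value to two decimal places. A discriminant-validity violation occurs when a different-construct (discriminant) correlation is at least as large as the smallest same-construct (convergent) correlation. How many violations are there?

Disattenuated r (r / √(r_scale · r_new)):
  Scale F (disc): 0.34 / √(0.84·0.65) = 0.46
  Scale D (disc): 0.49 / √(0.71·0.65) = 0.72
  Scale B (disc): 0.23 / √(0.76·0.65) = 0.33
  Scale A (conv): 0.65 / √(0.91·0.65) = 0.85
  Scale E (disc): 0.42 / √(0.85·0.65) = 0.57
  Scale C (disc): 0.45 / √(0.79·0.65) = 0.63
Smallest convergent = 0.85. Discriminant values: 0.46, 0.72, 0.33, 0.57, 0.63; count ≥ 0.85 → 0.

0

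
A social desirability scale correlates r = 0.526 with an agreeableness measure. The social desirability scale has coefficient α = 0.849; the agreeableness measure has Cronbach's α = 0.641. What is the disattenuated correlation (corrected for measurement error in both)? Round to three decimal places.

0.713

r_true = r_obs / √(r_xx · r_yy) = 0.526 / √(0.849 × 0.641) = 0.526 / √0.544209 = 0.526 / 0.7377 ≈ 0.713.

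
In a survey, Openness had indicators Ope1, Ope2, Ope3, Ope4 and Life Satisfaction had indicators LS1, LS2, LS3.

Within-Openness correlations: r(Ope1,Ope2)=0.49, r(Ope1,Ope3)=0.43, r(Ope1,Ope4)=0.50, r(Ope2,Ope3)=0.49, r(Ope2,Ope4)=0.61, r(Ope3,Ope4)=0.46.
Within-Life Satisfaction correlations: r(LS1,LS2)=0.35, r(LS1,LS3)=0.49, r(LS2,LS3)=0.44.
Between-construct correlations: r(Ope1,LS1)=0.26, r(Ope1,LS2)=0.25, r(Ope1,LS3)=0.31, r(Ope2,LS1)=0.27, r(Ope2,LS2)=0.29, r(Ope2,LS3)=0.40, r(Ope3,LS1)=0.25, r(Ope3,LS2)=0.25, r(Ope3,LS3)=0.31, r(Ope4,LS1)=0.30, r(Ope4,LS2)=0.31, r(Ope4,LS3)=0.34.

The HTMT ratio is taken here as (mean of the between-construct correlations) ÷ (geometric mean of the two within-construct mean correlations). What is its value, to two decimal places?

Between-construct mean = 3.54/12 = 0.2950.
Mean within-Ope = 2.98/6 = 0.4967; mean within-LS = 1.28/3 = 0.4267.
Geometric mean = √(0.4967 × 0.4267) = 0.4604.
HTMT = 0.2950 / 0.4604 = 0.64.

0.64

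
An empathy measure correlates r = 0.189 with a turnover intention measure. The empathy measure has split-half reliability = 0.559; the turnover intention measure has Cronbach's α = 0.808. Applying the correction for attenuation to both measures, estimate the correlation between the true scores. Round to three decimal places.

0.281

r_true = r_obs / √(r_xx · r_yy) = 0.189 / √(0.559 × 0.808) = 0.189 / √0.451672 = 0.189 / 0.6721 ≈ 0.281.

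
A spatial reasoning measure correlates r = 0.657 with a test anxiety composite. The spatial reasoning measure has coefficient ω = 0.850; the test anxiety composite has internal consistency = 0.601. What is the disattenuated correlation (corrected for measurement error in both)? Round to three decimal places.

r_true = r_obs / √(r_xx · r_yy) = 0.657 / √(0.850 × 0.601) = 0.657 / √0.510850 = 0.657 / 0.7147 ≈ 0.919.

0.919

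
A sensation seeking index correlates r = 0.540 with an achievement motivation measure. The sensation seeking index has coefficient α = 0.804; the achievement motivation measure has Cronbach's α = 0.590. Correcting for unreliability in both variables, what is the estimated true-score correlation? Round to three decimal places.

0.784

r_true = r_obs / √(r_xx · r_yy) = 0.540 / √(0.804 × 0.590) = 0.540 / √0.474360 = 0.540 / 0.6887 ≈ 0.784.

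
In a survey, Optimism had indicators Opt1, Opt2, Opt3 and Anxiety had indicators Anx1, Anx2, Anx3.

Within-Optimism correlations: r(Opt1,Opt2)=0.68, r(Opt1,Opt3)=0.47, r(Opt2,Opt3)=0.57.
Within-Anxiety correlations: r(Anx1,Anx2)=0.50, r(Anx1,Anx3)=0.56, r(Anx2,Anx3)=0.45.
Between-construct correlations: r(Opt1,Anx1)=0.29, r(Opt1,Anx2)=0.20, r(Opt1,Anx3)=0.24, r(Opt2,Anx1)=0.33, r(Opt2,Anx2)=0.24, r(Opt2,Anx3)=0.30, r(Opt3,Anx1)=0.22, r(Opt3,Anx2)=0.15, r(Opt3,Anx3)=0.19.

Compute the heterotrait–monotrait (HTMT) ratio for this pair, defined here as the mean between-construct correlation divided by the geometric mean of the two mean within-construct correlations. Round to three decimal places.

0.447

Mean heterotrait r = 2.16/9 = 0.2400.
Mean within-Opt = 1.72/3 = 0.5733; mean within-Anx = 1.51/3 = 0.5033.
Geometric mean = √(0.5733 × 0.5033) = 0.5372.
HTMT = 0.2400 / 0.5372 = 0.447.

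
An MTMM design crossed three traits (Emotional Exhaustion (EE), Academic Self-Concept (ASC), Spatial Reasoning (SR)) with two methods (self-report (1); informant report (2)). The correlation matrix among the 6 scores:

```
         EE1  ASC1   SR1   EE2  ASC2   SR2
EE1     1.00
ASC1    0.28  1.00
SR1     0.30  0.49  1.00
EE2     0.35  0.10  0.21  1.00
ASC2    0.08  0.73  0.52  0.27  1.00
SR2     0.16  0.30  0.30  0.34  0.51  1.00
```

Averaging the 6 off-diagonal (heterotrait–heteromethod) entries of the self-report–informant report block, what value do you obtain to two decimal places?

HTHM values (method 1 × method 2): 0.08, 0.16, 0.10, 0.30, 0.21, 0.52; mean = 1.37/6 = 0.23.

0.23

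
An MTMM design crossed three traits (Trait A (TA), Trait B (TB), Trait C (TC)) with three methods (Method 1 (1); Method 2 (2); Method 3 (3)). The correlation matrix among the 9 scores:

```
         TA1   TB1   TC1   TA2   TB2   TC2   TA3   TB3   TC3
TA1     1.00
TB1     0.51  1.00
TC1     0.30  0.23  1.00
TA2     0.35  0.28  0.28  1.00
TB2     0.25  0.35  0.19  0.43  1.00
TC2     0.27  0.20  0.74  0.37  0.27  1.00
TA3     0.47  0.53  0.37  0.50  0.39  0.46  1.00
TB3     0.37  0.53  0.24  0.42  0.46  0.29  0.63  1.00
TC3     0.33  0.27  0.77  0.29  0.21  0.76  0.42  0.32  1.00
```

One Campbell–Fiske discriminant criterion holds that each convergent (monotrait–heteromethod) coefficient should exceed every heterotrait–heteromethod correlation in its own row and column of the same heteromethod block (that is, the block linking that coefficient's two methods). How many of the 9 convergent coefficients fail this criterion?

Each convergent coefficient versus the relevant comparison correlations:
TA (methods 1·2): 0.35 vs {0.25, 0.28, 0.27, 0.28} → pass.
TA (methods 1·3): 0.47 vs {0.37, 0.53, 0.33, 0.37} → fail.
TA (methods 2·3): 0.50 vs {0.42, 0.39, 0.29, 0.46} → pass.
TB (methods 1·2): 0.35 vs {0.28, 0.25, 0.20, 0.19} → pass.
TB (methods 1·3): 0.53 vs {0.53, 0.37, 0.27, 0.24} → fail.
TB (methods 2·3): 0.46 vs {0.39, 0.42, 0.21, 0.29} → pass.
TC (methods 1·2): 0.74 vs {0.28, 0.27, 0.19, 0.20} → pass.
TC (methods 1·3): 0.77 vs {0.37, 0.33, 0.24, 0.27} → pass.
TC (methods 2·3): 0.76 vs {0.46, 0.29, 0.29, 0.21} → pass.
2 of 9 fail.

2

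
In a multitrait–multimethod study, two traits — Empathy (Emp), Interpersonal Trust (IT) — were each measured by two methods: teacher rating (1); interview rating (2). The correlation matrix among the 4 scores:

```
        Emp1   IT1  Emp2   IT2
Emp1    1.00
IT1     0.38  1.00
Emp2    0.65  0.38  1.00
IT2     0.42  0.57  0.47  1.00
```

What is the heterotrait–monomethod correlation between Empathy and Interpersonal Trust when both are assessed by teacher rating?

Different traits, same method: r(Emp1, IT1) = 0.38.

0.38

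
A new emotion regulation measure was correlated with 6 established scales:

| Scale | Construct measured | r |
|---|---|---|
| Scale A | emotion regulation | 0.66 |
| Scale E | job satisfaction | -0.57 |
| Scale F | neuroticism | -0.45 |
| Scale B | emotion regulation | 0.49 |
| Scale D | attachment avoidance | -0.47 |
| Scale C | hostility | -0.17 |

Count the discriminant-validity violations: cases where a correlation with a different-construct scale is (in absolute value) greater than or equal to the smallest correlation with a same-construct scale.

1

Convergent (same construct = emotion regulation): Scale A, Scale B.
Smallest convergent = 0.49. Discriminant |r|: 0.57, 0.45, 0.47, 0.17; count ≥ 0.49 → 1.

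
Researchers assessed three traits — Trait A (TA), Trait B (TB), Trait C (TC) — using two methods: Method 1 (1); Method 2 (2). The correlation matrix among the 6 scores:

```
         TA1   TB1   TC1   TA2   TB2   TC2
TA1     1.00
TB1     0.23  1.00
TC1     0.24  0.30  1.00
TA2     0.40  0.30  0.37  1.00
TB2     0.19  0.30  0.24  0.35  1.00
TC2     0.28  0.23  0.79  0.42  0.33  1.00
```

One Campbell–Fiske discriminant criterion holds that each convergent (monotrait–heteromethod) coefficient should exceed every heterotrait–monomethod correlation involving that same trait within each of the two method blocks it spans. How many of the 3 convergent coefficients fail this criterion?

Checking each validity diagonal entry against its comparison values:
TA (methods 1·2): 0.40 vs {0.23, 0.35, 0.24, 0.42} → fail.
TB (methods 1·2): 0.30 vs {0.23, 0.35, 0.30, 0.33} → fail.
TC (methods 1·2): 0.79 vs {0.24, 0.42, 0.30, 0.33} → pass.
2 of 3 fail.

2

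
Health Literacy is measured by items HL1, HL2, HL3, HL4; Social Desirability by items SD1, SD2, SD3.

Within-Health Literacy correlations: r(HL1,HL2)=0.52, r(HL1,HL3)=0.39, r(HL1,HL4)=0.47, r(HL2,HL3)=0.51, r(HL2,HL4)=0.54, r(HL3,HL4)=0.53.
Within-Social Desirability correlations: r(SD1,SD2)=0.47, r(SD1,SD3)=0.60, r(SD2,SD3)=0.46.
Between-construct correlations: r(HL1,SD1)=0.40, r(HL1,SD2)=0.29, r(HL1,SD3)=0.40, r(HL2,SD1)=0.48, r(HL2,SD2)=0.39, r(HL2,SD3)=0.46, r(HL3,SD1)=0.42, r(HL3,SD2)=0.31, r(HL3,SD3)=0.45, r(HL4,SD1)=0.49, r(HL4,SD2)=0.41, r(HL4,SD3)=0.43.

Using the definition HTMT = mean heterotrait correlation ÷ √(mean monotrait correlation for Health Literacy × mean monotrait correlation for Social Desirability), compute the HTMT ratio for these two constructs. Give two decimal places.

Mean between = 4.93/12 = 0.4108.
Mean within-HL = 2.96/6 = 0.4933; mean within-SD = 1.53/3 = 0.5100.
Geometric mean = √(0.4933 × 0.5100) = 0.5016.
HTMT = 0.4108 / 0.5016 = 0.82.

0.82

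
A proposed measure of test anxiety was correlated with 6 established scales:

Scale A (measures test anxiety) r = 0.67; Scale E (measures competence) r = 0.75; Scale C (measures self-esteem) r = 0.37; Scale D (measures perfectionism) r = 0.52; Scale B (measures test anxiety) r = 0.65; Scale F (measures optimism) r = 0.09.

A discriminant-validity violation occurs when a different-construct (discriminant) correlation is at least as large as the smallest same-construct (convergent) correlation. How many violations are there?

1

Convergent (same construct = test anxiety): Scale A, Scale B.
Smallest convergent = 0.65. Discriminant values: 0.75, 0.37, 0.52, 0.09; count ≥ 0.65 → 1.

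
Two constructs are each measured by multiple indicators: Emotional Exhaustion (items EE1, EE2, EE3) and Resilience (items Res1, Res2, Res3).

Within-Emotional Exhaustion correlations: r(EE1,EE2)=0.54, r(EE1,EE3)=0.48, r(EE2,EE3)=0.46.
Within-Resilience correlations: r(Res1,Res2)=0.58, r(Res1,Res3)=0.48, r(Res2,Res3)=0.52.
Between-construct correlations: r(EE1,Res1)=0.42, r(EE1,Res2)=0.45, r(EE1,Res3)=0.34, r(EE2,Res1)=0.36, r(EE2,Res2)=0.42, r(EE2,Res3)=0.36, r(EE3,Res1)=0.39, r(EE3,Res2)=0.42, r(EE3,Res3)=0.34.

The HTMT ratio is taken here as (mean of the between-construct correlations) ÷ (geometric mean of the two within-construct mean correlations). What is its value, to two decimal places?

Mean between = 3.50/9 = 0.3889.
Mean within-EE = 1.48/3 = 0.4933; mean within-Res = 1.58/3 = 0.5267.
Geometric mean = √(0.4933 × 0.5267) = 0.5097.
HTMT = 0.3889 / 0.5097 = 0.76.

0.76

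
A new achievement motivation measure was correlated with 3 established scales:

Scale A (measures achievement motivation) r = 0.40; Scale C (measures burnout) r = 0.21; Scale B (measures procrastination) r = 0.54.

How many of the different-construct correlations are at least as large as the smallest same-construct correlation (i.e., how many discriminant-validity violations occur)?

Convergent (same construct = achievement motivation): Scale A.
Smallest convergent = 0.40. Discriminant values: 0.21, 0.54; count ≥ 0.40 → 1.

1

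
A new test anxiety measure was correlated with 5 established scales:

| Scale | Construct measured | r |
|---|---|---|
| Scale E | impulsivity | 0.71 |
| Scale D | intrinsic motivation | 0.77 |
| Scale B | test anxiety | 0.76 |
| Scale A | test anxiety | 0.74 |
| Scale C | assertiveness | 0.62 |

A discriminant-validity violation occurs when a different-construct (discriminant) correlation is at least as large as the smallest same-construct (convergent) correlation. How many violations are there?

1

Convergent (same construct = test anxiety): Scale B, Scale A.
Smallest convergent = 0.74. Discriminant values: 0.71, 0.77, 0.62; count ≥ 0.74 → 1.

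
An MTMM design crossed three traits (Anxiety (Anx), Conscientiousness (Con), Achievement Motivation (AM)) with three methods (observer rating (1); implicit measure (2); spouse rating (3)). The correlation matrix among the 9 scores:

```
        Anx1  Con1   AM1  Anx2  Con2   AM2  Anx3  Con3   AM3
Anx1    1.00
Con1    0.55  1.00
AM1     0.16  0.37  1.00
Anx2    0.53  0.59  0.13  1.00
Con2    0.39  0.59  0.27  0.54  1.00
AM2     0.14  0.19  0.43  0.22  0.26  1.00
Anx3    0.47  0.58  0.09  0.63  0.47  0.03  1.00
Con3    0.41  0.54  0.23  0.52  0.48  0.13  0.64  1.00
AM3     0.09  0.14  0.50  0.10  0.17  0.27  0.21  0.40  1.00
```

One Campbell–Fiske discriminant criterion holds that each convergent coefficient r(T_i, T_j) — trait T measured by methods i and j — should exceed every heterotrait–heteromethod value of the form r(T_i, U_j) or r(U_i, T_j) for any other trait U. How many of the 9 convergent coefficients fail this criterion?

Each convergent coefficient versus the relevant comparison correlations:
Anx (methods 1·2): 0.53 vs {0.39, 0.59, 0.14, 0.13} → fail.
Anx (methods 1·3): 0.47 vs {0.41, 0.58, 0.09, 0.09} → fail.
Anx (methods 2·3): 0.63 vs {0.52, 0.47, 0.10, 0.03} → pass.
Con (methods 1·2): 0.59 vs {0.59, 0.39, 0.19, 0.27} → fail.
Con (methods 1·3): 0.54 vs {0.58, 0.41, 0.14, 0.23} → fail.
Con (methods 2·3): 0.48 vs {0.47, 0.52, 0.17, 0.13} → fail.
AM (methods 1·2): 0.43 vs {0.13, 0.14, 0.27, 0.19} → pass.
AM (methods 1·3): 0.50 vs {0.09, 0.09, 0.23, 0.14} → pass.
AM (methods 2·3): 0.27 vs {0.03, 0.10, 0.13, 0.17} → pass.
5 of 9 fail.

5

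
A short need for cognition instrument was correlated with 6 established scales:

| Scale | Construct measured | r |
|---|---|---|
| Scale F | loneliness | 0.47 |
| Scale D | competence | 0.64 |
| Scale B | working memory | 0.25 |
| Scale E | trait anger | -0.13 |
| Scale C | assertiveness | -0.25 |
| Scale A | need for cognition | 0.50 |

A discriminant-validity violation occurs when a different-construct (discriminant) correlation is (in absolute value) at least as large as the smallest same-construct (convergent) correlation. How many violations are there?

1

Convergent (same construct = need for cognition): Scale A.
Smallest convergent = 0.50. Discriminant |r|: 0.47, 0.64, 0.25, 0.13, 0.25; count ≥ 0.50 → 1.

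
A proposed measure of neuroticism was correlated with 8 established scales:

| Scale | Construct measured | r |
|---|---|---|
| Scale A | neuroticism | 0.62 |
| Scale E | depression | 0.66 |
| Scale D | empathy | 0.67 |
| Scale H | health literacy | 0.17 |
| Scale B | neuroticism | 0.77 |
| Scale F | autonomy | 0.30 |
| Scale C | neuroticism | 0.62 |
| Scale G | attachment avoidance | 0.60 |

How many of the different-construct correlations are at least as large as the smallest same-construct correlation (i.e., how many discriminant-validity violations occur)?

2

Convergent (same construct = neuroticism): Scale A, Scale B, Scale C.
Smallest convergent = 0.62. Discriminant values: 0.66, 0.67, 0.17, 0.30, 0.60; count ≥ 0.62 → 2.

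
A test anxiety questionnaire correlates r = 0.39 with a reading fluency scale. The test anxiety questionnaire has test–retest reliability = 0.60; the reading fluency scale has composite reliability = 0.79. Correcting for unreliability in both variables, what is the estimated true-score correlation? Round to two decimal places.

r_true = r_obs / √(r_xx · r_yy) = 0.39 / √(0.60 × 0.79) = 0.39 / √0.4740 = 0.39 / 0.6885 ≈ 0.57.

0.57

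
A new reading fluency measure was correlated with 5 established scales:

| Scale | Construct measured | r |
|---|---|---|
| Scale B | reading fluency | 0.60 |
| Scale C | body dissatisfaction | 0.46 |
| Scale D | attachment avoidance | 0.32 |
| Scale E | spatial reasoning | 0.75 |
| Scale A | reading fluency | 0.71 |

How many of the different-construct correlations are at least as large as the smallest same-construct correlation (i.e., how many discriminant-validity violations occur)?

Convergent (same construct = reading fluency): Scale B, Scale A.
Smallest convergent = 0.60. Discriminant values: 0.46, 0.32, 0.75; count ≥ 0.60 → 1.

1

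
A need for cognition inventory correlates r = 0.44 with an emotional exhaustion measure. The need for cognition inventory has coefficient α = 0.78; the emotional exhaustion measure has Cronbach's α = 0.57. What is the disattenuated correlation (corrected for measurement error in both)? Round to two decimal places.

r_true = r_obs / √(r_xx · r_yy) = 0.44 / √(0.78 × 0.57) = 0.44 / √0.4446 = 0.44 / 0.6668 ≈ 0.66.

0.66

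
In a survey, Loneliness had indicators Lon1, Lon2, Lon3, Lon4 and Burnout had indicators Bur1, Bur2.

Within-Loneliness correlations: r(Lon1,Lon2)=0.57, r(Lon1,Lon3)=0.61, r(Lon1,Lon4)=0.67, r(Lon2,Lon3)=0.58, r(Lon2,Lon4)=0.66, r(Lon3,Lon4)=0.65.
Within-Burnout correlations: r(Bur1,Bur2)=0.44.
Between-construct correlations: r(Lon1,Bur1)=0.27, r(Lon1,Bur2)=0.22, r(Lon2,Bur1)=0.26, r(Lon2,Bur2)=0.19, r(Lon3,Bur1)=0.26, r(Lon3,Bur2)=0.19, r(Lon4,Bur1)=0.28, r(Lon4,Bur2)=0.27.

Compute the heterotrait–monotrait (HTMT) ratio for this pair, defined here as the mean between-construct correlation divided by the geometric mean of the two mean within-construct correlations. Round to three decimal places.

0.463

Between-construct mean = 1.94/8 = 0.2425.
Mean within-Lon = 3.74/6 = 0.6233; mean within-Bur = 0.44/1 = 0.4400.
Geometric mean = √(0.6233 × 0.4400) = 0.5237.
HTMT = 0.2425 / 0.5237 = 0.463.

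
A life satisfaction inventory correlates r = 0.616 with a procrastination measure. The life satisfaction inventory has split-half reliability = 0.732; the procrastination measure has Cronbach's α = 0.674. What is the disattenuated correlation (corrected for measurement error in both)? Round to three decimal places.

r_true = r_obs / √(r_xx · r_yy) = 0.616 / √(0.732 × 0.674) = 0.616 / √0.493368 = 0.616 / 0.7024 ≈ 0.877.

0.877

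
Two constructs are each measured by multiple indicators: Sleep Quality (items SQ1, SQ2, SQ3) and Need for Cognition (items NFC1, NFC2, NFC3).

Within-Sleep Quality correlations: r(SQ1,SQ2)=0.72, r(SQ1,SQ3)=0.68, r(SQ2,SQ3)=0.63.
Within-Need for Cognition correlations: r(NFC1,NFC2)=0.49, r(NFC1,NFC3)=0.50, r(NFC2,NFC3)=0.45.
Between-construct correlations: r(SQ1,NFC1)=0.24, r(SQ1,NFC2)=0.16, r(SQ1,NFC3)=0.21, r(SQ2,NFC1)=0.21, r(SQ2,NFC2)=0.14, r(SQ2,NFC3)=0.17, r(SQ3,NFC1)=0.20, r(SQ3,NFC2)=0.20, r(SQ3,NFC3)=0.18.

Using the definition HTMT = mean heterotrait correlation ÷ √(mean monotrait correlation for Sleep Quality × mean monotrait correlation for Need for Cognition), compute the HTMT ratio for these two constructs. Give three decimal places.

Mean between = 1.71/9 = 0.1900.
Mean within-SQ = 2.03/3 = 0.6767; mean within-NFC = 1.44/3 = 0.4800.
Geometric mean = √(0.6767 × 0.4800) = 0.5699.
HTMT = 0.1900 / 0.5699 = 0.333.

0.333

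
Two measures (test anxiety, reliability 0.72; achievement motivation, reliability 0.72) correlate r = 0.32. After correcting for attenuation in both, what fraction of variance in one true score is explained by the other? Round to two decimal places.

Disattenuated r = 0.32 / √(0.72 × 0.72) = 0.32 / 0.7200 = 0.4444.
Shared true-score variance = 0.4444² = 0.1975 ≈ 0.20.

0.20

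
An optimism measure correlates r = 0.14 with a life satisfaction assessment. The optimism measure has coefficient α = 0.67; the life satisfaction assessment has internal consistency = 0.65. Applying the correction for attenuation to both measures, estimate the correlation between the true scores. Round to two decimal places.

0.21

r_true = r_obs / √(r_xx · r_yy) = 0.14 / √(0.67 × 0.65) = 0.14 / √0.4355 = 0.14 / 0.6599 ≈ 0.21.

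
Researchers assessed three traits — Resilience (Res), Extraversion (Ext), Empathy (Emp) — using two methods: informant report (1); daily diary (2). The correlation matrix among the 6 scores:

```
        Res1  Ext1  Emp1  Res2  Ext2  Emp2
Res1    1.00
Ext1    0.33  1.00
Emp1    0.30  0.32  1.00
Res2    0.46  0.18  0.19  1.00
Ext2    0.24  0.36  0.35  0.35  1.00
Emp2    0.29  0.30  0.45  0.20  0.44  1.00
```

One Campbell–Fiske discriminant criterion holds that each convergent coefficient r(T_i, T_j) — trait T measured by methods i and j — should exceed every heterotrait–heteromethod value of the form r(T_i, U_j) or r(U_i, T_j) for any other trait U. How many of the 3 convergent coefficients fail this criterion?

Checking each validity diagonal entry against its comparison values:
Res (methods 1·2): 0.46 vs {0.24, 0.18, 0.29, 0.19} → pass.
Ext (methods 1·2): 0.36 vs {0.18, 0.24, 0.30, 0.35} → pass.
Emp (methods 1·2): 0.45 vs {0.19, 0.29, 0.35, 0.30} → pass.
0 of 3 fail.

0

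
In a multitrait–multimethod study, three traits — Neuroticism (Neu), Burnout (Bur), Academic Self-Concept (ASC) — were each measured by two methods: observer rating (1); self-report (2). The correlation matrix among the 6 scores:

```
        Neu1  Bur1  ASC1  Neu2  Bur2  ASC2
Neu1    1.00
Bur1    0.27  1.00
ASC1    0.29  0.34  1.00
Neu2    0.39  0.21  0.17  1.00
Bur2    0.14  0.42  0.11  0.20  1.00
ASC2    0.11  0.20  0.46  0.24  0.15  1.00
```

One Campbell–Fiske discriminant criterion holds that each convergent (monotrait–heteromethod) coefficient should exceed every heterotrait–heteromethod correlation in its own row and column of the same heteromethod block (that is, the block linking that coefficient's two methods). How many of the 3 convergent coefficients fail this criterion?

Convergent coefficients and their comparison sets:
Neu (methods 1·2): 0.39 vs {0.14, 0.21, 0.11, 0.17} → pass.
Bur (methods 1·2): 0.42 vs {0.21, 0.14, 0.20, 0.11} → pass.
ASC (methods 1·2): 0.46 vs {0.17, 0.11, 0.11, 0.20} → pass.
0 of 3 fail.

0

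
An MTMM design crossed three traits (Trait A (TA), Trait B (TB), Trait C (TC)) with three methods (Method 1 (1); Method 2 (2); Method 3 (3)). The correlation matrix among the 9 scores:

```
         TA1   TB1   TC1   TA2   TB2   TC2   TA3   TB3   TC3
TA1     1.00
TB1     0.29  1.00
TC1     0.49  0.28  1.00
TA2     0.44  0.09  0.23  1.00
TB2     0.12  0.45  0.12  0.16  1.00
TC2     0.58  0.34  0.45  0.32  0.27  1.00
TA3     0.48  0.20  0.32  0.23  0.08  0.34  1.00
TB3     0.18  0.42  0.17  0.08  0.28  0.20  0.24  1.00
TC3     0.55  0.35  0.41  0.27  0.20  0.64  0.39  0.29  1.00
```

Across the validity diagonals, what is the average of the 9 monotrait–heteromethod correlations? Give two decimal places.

Convergent values: 0.44, 0.48, 0.23, 0.45, 0.42, 0.28, 0.45, 0.41, 0.64; mean = 3.80/9 = 0.42.

0.42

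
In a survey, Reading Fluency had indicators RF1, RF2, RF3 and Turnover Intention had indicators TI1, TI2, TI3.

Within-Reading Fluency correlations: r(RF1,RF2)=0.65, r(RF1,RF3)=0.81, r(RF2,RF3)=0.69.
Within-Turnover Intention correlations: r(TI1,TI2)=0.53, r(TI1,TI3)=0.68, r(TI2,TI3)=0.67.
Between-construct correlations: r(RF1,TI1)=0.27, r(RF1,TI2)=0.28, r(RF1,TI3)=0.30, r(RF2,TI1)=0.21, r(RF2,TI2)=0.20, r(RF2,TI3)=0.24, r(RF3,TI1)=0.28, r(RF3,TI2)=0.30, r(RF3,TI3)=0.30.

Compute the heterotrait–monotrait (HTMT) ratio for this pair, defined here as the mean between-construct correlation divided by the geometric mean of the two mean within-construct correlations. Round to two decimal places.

0.39

Mean heterotrait r = 2.38/9 = 0.2644.
Mean within-RF = 2.15/3 = 0.7167; mean within-TI = 1.88/3 = 0.6267.
Geometric mean = √(0.7167 × 0.6267) = 0.6702.
HTMT = 0.2644 / 0.6702 = 0.39.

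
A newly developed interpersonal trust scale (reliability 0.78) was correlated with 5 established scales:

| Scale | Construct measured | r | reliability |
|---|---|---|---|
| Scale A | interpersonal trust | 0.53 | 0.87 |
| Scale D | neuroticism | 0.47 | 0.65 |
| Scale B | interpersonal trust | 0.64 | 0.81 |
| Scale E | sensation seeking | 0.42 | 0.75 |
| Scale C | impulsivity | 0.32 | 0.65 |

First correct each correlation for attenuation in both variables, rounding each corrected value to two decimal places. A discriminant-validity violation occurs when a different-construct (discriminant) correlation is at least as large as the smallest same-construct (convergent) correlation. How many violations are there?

1

Disattenuated r (r / √(r_scale · r_new)):
  Scale A (conv): 0.53 / √(0.87·0.78) = 0.64
  Scale D (disc): 0.47 / √(0.65·0.78) = 0.66
  Scale B (conv): 0.64 / √(0.81·0.78) = 0.81
  Scale E (disc): 0.42 / √(0.75·0.78) = 0.55
  Scale C (disc): 0.32 / √(0.65·0.78) = 0.45
Smallest convergent = 0.64. Discriminant values: 0.66, 0.55, 0.45; count ≥ 0.64 → 1.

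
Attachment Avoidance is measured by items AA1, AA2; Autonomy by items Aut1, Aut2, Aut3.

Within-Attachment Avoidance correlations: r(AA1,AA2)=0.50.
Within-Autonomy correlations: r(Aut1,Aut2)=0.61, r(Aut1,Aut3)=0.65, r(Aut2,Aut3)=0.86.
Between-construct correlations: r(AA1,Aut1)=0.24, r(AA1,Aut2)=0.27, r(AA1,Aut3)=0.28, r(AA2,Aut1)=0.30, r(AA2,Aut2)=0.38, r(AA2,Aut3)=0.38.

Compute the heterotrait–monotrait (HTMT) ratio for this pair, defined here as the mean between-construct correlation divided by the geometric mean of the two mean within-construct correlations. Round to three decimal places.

Mean heterotrait r = 1.85/6 = 0.3083.
Mean within-AA = 0.50/1 = 0.5000; mean within-Aut = 2.12/3 = 0.7067.
Geometric mean = √(0.5000 × 0.7067) = 0.5944.
HTMT = 0.3083 / 0.5944 = 0.519.

0.519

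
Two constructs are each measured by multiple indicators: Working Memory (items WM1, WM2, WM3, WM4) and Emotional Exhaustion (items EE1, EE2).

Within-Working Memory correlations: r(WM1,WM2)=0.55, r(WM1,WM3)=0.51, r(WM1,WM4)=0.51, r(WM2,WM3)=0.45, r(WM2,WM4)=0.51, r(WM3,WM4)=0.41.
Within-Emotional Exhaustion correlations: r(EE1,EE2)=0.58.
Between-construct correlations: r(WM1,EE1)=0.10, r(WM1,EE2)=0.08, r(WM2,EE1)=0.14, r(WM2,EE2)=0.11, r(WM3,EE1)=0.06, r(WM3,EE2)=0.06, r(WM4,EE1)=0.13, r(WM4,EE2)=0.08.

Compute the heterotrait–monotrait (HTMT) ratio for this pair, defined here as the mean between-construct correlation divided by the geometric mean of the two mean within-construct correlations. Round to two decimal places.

0.18

Mean between = 0.76/8 = 0.0950.
Mean within-WM = 2.94/6 = 0.4900; mean within-EE = 0.58/1 = 0.5800.
Geometric mean = √(0.4900 × 0.5800) = 0.5331.
HTMT = 0.0950 / 0.5331 = 0.18.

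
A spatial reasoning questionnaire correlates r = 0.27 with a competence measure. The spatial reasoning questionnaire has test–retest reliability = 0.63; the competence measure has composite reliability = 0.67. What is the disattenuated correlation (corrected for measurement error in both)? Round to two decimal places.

0.42

r_true = r_obs / √(r_xx · r_yy) = 0.27 / √(0.63 × 0.67) = 0.27 / √0.4221 = 0.27 / 0.6497 ≈ 0.42.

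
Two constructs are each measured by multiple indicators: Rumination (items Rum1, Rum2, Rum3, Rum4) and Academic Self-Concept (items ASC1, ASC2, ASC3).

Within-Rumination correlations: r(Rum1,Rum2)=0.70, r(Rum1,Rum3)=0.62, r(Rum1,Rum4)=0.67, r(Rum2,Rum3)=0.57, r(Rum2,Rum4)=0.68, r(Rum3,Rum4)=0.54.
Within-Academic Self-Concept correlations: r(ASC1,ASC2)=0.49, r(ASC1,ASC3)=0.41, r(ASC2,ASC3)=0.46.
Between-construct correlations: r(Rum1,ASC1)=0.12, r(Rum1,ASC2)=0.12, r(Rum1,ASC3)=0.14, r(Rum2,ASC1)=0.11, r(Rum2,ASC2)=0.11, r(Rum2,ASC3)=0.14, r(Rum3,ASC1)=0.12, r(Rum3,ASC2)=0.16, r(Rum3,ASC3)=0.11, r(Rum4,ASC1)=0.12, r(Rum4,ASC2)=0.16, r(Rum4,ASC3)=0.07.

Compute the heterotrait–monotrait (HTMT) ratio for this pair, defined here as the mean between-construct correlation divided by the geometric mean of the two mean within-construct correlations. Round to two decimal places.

Mean between = 1.48/12 = 0.1233.
Mean within-Rum = 3.78/6 = 0.6300; mean within-ASC = 1.36/3 = 0.4533.
Geometric mean = √(0.6300 × 0.4533) = 0.5344.
HTMT = 0.1233 / 0.5344 = 0.23.

0.23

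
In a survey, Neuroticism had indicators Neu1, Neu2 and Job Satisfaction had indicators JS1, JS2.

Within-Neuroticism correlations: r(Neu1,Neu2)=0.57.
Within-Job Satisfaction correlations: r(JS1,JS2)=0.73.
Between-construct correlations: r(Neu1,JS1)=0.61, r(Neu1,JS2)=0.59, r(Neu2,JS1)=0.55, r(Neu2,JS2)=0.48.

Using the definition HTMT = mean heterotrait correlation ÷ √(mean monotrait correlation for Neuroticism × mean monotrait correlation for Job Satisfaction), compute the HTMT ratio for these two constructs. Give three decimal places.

0.864

Between-construct mean = 2.23/4 = 0.5575.
Mean within-Neu = 0.57/1 = 0.5700; mean within-JS = 0.73/1 = 0.7300.
Geometric mean = √(0.5700 × 0.7300) = 0.6451.
HTMT = 0.5575 / 0.6451 = 0.864.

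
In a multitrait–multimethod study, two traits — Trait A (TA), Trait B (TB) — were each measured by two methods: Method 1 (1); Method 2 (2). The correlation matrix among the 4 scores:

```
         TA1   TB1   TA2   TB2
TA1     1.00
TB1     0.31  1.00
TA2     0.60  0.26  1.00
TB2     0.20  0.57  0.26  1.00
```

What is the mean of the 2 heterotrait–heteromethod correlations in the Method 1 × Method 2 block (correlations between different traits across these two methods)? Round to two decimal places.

0.23

HTHM values (method 1 × method 2): 0.20, 0.26; mean = 0.46/2 = 0.23.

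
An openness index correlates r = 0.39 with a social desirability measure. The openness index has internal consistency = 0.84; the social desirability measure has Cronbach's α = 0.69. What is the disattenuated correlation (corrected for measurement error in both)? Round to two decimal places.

0.51

r_true = r_obs / √(r_xx · r_yy) = 0.39 / √(0.84 × 0.69) = 0.39 / √0.5796 = 0.39 / 0.7613 ≈ 0.51.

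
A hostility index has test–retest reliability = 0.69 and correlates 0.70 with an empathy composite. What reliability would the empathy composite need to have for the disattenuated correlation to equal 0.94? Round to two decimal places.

r_true = r_obs / √(r_xx · r_yy) ⇒ 0.94 = 0.70 / √(0.69 · r_yy).
√(0.69 · r_yy) = 0.70 / 0.94 = 0.7447; 0.69 · r_yy = 0.5546; r_yy = 0.5546 / 0.69 ≈ 0.80.

0.80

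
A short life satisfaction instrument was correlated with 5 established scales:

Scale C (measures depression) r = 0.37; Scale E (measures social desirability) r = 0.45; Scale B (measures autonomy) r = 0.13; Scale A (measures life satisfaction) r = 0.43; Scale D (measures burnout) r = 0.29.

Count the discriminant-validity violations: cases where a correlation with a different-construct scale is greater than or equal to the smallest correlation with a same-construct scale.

1

Convergent (same construct = life satisfaction): Scale A.
Smallest convergent = 0.43. Discriminant values: 0.37, 0.45, 0.13, 0.29; count ≥ 0.43 → 1.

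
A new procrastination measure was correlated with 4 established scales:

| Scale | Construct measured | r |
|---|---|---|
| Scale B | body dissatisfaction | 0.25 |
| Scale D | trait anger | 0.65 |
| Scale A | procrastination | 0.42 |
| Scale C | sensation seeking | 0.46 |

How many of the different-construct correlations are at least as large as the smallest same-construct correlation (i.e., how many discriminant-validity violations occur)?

Convergent (same construct = procrastination): Scale A.
Smallest convergent = 0.42. Discriminant values: 0.25, 0.65, 0.46; count ≥ 0.42 → 2.

2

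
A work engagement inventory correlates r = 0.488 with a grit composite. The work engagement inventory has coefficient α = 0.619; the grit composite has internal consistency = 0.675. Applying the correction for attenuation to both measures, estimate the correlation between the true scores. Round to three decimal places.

r_true = r_obs / √(r_xx · r_yy) = 0.488 / √(0.619 × 0.675) = 0.488 / √0.417825 = 0.488 / 0.6464 ≈ 0.755.

0.755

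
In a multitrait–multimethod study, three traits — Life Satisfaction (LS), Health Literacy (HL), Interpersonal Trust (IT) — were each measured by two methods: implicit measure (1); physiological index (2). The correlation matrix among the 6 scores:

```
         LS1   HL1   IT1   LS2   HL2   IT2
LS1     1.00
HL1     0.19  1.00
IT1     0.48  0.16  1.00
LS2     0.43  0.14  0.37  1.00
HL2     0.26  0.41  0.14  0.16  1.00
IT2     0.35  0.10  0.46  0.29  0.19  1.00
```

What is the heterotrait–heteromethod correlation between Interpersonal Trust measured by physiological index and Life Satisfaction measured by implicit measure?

0.35

Different traits and methods: r(IT2, LS1) = 0.35.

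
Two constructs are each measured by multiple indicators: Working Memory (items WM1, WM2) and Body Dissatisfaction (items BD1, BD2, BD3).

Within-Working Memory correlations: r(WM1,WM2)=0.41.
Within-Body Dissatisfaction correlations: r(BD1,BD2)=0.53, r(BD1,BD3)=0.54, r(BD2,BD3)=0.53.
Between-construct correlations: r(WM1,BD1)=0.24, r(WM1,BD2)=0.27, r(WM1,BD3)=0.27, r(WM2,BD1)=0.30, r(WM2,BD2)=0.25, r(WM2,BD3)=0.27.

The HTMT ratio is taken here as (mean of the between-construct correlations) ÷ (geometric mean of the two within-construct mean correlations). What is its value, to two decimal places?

0.57

Mean heterotrait r = 1.60/6 = 0.2667.
Mean within-WM = 0.41/1 = 0.4100; mean within-BD = 1.60/3 = 0.5333.
Geometric mean = √(0.4100 × 0.5333) = 0.4676.
HTMT = 0.2667 / 0.4676 = 0.57.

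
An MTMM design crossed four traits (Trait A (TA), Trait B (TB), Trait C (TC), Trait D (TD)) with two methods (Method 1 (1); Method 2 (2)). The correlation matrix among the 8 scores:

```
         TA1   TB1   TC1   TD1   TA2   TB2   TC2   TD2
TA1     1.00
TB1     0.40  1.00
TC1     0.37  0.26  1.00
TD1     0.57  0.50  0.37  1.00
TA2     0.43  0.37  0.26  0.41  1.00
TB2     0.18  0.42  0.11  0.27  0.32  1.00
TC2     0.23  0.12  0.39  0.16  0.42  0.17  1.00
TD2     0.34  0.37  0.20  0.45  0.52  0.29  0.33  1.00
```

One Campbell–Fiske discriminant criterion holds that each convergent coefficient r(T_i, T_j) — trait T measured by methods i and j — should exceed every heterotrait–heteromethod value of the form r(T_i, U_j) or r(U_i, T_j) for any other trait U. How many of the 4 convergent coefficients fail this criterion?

0

Each convergent coefficient versus the relevant comparison correlations:
TA (methods 1·2): 0.43 vs {0.18, 0.37, 0.23, 0.26, 0.34, 0.41} → pass.
TB (methods 1·2): 0.42 vs {0.37, 0.18, 0.12, 0.11, 0.37, 0.27} → pass.
TC (methods 1·2): 0.39 vs {0.26, 0.23, 0.11, 0.12, 0.20, 0.16} → pass.
TD (methods 1·2): 0.45 vs {0.41, 0.34, 0.27, 0.37, 0.16, 0.20} → pass.
0 of 4 fail.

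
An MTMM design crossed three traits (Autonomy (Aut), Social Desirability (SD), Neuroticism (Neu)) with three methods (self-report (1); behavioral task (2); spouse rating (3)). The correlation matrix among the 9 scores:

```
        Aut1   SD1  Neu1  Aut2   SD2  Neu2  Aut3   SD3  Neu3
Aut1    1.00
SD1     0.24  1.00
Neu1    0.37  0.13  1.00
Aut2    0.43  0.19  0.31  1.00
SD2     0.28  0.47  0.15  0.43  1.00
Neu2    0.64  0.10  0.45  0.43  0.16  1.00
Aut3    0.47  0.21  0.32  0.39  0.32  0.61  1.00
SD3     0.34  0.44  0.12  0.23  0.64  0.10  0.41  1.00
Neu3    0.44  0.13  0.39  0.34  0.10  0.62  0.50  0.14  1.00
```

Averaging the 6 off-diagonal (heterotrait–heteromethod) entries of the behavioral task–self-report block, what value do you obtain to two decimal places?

0.28

HTHM values (method 2 × method 1): 0.19, 0.31, 0.28, 0.15, 0.64, 0.10; mean = 1.67/6 = 0.28.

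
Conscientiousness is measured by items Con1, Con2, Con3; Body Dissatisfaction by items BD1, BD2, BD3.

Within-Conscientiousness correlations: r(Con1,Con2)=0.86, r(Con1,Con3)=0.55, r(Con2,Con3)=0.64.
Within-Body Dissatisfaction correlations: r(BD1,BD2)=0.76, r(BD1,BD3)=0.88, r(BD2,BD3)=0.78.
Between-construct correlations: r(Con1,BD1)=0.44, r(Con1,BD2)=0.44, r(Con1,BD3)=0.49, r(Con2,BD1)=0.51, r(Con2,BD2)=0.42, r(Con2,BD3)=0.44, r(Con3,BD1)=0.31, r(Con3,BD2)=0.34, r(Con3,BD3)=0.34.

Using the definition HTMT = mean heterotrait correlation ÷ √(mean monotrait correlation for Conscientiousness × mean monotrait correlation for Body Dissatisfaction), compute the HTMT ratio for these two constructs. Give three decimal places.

0.558

Between-construct mean = 3.73/9 = 0.4144.
Mean within-Con = 2.05/3 = 0.6833; mean within-BD = 2.42/3 = 0.8067.
Geometric mean = √(0.6833 × 0.8067) = 0.7424.
HTMT = 0.4144 / 0.7424 = 0.558.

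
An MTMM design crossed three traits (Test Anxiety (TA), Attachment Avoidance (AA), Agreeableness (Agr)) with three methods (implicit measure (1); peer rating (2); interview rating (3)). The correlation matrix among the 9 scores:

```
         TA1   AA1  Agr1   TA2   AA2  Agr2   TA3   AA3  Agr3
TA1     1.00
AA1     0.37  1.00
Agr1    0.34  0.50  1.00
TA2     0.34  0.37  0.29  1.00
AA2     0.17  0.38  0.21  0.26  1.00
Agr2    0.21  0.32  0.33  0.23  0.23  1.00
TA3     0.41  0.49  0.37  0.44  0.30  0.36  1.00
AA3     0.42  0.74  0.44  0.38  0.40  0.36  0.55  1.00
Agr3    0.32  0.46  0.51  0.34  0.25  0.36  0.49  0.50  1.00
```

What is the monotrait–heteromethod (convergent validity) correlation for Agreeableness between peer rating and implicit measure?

Same trait (Agr), different methods: r(Agr2, Agr1) = 0.33.

0.33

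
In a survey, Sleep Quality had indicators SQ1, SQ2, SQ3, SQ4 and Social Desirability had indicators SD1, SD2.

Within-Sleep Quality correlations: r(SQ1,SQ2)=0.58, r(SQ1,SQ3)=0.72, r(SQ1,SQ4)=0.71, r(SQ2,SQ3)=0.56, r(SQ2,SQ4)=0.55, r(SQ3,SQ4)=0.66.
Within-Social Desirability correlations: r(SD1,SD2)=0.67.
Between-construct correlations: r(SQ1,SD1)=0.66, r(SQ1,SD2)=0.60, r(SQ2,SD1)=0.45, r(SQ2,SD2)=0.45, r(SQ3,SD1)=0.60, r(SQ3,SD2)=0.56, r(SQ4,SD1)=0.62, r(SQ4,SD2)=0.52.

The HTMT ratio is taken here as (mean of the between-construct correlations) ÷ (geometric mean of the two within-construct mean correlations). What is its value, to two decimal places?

0.86

Between-construct mean = 4.46/8 = 0.5575.
Mean within-SQ = 3.78/6 = 0.6300; mean within-SD = 0.67/1 = 0.6700.
Geometric mean = √(0.6300 × 0.6700) = 0.6497.
HTMT = 0.5575 / 0.6497 = 0.86.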